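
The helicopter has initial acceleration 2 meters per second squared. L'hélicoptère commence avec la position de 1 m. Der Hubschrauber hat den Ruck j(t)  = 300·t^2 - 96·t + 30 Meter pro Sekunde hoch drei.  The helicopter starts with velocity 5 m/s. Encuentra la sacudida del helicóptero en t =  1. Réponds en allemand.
Aus der Gleichung für den Ruck j(t) = 300·t^2 - 96·t + 30, setzen wir t = 1 ein und erhalten j = 234.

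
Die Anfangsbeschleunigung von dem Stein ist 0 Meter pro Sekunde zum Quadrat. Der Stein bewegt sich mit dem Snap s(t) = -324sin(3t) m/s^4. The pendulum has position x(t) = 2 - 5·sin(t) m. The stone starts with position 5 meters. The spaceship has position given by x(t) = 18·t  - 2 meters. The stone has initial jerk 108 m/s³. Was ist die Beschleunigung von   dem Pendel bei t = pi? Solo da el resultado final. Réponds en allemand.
a(pi) = 0.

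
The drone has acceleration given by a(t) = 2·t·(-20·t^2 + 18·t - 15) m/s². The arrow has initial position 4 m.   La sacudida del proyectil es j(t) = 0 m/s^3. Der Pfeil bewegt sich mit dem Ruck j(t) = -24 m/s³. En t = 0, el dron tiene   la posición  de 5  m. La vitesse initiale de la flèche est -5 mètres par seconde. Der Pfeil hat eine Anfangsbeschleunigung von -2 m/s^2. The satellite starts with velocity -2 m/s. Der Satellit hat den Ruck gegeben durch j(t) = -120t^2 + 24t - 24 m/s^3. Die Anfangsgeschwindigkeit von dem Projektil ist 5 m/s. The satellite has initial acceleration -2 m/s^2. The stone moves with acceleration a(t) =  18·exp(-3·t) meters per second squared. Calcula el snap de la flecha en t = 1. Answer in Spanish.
Debemos derivar nuestra ecuación de la sacudida j(t) = -24 1 vez. Derivando la sacudida, obtenemos el snap: s(t) = 0. Usando s(t) = 0 y sustituyendo t = 1, encontramos s = 0.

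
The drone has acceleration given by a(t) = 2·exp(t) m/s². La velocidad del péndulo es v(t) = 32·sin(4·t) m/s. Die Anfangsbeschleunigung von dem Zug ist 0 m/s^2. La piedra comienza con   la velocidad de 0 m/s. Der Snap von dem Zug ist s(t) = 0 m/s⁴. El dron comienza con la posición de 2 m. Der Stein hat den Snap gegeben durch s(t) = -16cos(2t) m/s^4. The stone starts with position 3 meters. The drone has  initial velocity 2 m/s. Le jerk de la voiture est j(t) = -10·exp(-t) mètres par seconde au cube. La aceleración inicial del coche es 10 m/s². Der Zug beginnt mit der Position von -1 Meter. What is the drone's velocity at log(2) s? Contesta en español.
Necesitamos integrar nuestra ecuación de la aceleración a(t) = 2·exp(t) 1 vez. Integrando la aceleración y usando la condición inicial v(0) = 2, obtenemos v(t) = 2·exp(t). Usando v(t) = 2·exp(t) y sustituyendo t = log(2), encontramos v = 4.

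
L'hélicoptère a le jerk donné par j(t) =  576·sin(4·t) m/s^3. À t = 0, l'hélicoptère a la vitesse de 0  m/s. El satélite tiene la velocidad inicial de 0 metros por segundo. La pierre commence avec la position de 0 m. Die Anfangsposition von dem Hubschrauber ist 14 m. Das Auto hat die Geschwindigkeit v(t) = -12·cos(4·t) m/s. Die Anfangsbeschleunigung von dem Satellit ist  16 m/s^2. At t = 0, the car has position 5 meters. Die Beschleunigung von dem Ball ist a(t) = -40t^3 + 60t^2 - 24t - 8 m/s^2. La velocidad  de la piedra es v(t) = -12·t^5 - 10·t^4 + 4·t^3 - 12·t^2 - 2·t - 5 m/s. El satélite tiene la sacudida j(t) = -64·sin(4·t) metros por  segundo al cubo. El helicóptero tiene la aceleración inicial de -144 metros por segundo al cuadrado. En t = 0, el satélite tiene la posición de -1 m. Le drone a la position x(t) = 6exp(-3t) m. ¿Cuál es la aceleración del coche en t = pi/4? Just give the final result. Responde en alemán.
Die Beschleunigung bei t = pi/4 ist a = 0.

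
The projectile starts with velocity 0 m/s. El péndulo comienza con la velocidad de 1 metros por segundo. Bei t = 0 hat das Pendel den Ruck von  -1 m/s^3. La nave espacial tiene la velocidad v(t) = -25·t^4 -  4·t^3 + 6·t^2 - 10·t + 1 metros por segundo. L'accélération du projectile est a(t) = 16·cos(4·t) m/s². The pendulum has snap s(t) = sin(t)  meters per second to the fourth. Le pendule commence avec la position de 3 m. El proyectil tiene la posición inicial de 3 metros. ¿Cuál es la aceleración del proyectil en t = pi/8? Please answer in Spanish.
Tenemos la aceleración a(t) = 16·cos(4·t). Sustituyendo t = pi/8: a(pi/8) = 0.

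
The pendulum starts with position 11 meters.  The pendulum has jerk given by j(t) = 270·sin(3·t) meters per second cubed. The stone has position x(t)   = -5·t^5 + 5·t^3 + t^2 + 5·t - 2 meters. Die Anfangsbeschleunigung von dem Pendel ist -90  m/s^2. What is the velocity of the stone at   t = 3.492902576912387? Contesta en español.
Para resolver esto, necesitamos tomar 1 derivada de nuestra ecuación de la posición x(t) = -5·t^5 + 5·t^3 + t^2 + 5·t - 2. La derivada de la posición da la velocidad: v(t) = -25·t^4 + 15·t^2 + 2·t + 5. Usando v(t) = -25·t^4 + 15·t^2 + 2·t + 5 y sustituyendo t = 3.492902576912387, encontramos v = -3526.23340326107.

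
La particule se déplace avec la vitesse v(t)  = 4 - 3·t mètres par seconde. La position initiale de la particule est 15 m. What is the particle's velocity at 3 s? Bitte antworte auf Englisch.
From the given velocity equation v(t) = 4 - 3·t, we substitute t = 3 to get v = -5.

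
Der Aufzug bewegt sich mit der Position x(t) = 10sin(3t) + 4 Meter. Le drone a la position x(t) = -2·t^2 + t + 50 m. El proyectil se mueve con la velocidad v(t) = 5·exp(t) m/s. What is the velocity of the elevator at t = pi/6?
Starting from position x(t) = 10·sin(3·t) + 4, we take 1 derivative. Differentiating position, we get velocity: v(t) = 30·cos(3·t). From the given velocity equation v(t) = 30·cos(3·t), we substitute t = pi/6 to get v = 0.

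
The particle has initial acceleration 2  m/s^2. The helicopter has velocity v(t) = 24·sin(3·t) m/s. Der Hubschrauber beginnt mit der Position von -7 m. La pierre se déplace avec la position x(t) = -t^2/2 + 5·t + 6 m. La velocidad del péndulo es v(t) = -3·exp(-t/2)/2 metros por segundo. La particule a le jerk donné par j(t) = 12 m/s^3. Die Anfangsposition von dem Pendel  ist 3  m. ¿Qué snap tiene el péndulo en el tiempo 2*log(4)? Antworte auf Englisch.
Starting from velocity v(t) = -3·exp(-t/2)/2, we take 3 derivatives. Taking d/dt of v(t), we find a(t) = 3·exp(-t/2)/4. Taking d/dt of a(t), we find j(t) = -3·exp(-t/2)/8. Differentiating jerk, we get snap: s(t) = 3·exp(-t/2)/16. From the given snap equation s(t) = 3·exp(-t/2)/16, we substitute t = 2*log(4) to get s = 3/64.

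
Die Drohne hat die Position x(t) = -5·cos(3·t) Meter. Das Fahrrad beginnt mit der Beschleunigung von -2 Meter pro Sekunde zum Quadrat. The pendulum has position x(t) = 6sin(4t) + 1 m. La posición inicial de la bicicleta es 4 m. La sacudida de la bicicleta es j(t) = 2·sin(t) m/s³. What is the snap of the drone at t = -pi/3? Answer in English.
Starting from position x(t) = -5·cos(3·t), we take 4 derivatives. The derivative of position gives velocity: v(t) = 15·sin(3·t). The derivative of velocity gives acceleration: a(t) = 45·cos(3·t). The derivative of acceleration gives jerk: j(t) = -135·sin(3·t). The derivative of jerk gives snap: s(t) = -405·cos(3·t). From the given snap equation s(t) = -405·cos(3·t), we substitute t = -pi/3 to get s = 405.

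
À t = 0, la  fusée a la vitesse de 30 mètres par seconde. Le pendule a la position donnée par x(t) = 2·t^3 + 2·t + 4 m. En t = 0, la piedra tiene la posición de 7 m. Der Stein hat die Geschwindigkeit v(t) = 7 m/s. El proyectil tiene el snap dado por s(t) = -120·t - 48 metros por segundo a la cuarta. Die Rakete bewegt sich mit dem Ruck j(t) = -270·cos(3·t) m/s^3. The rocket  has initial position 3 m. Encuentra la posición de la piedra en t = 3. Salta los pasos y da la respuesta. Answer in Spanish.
La respuesta es 28.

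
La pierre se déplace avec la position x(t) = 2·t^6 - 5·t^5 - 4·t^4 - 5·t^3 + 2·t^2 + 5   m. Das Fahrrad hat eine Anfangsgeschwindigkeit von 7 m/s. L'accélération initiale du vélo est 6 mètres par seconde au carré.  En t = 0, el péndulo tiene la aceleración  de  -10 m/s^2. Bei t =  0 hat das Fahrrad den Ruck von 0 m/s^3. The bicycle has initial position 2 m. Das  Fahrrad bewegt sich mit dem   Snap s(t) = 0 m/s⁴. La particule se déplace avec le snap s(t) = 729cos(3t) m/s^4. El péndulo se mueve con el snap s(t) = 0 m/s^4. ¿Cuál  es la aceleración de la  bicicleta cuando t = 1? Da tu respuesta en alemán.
Ausgehend von dem Snap s(t) = 0, nehmen wir 2 Integrale. Das Integral von dem Snap, mit j(0) = 0, ergibt den Ruck: j(t) = 0. Durch Integration von dem Ruck und Verwendung der Anfangsbedingung a(0) = 6, erhalten wir a(t) = 6. Mit a(t) = 6 und Einsetzen von t = 1, finden wir a = 6.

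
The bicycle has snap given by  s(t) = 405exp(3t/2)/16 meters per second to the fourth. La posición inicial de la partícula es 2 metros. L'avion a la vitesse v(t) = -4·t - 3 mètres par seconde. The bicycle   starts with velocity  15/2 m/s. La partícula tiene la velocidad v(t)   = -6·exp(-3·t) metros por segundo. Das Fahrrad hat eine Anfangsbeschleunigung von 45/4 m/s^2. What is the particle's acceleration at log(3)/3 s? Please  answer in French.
Nous devons dériver notre équation de la vitesse v(t) = -6·exp(-3·t) 1 fois. En dérivant la vitesse, nous obtenons l'accélération: a(t) = 18·exp(-3·t). En utilisant a(t) = 18·exp(-3·t) et en substituant t = log(3)/3, nous trouvons a = 6.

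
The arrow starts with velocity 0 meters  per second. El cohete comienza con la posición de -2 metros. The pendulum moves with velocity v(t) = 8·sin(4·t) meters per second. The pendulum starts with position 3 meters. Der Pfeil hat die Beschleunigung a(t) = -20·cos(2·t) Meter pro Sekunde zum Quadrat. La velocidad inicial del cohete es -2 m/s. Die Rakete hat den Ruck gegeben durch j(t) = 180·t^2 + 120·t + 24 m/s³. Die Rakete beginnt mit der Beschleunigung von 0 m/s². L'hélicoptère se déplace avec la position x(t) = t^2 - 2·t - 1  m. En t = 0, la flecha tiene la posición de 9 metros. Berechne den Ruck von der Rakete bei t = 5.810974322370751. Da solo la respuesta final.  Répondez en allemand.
Die Antwort ist 6799.45298222989.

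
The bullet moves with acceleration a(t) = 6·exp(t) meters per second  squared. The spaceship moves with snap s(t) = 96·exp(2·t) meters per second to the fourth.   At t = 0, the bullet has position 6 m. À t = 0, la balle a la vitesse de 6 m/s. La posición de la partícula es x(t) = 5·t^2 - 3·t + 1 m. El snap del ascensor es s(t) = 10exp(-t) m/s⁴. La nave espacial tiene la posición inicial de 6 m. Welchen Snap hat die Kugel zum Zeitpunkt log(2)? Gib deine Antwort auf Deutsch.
Ausgehend von der Beschleunigung a(t) = 6·exp(t), nehmen wir 2 Ableitungen. Mit d/dt von a(t) finden wir j(t) = 6·exp(t). Die Ableitung von dem Ruck ergibt den Snap: s(t) = 6·exp(t). Mit s(t) = 6·exp(t) und Einsetzen von t = log(2), finden wir s = 12.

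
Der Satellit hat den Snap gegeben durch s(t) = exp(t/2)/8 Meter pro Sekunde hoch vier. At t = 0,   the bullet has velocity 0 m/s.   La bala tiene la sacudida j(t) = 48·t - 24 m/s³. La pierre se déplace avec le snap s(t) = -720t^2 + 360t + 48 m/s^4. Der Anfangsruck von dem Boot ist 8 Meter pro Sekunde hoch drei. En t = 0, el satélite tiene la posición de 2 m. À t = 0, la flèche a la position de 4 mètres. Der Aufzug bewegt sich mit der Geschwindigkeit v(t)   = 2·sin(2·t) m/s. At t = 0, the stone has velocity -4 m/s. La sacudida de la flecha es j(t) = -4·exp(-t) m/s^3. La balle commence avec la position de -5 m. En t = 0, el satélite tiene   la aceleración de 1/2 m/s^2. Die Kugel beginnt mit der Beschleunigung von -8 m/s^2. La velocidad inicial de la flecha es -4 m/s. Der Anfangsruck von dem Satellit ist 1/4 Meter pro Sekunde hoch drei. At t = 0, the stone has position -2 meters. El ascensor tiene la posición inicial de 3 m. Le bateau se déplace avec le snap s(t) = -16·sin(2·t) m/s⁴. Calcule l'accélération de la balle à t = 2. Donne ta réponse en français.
Nous devons intégrer notre équation du jerk j(t) = 48·t - 24 1 fois. En prenant ∫j(t)dt et en appliquant a(0) = -8, nous trouvons a(t) = 24·t^2 - 24·t - 8. Nous avons l'accélération a(t) = 24·t^2 - 24·t - 8. En substituant t = 2: a(2) = 40.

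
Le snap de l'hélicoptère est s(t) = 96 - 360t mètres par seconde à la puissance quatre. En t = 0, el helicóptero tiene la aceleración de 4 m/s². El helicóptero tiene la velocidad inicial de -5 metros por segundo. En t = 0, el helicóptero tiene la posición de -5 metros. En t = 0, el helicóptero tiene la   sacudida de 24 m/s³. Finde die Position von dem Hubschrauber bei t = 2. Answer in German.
Um dies zu lösen, müssen wir 4 Stammfunktionen unserer Gleichung für den Snap s(t) = 96 - 360·t finden. Durch Integration von dem Snap und Verwendung der Anfangsbedingung j(0) = 24, erhalten wir j(t) = -180·t^2 + 96·t + 24. Das Integral von dem Ruck, mit a(0) = 4, ergibt die Beschleunigung: a(t) = -60·t^3 + 48·t^2 + 24·t + 4. Das Integral von der Beschleunigung ist die Geschwindigkeit. Mit v(0) = -5 erhalten wir v(t) = -15·t^4 + 16·t^3 + 12·t^2 + 4·t - 5. Die Stammfunktion von der Geschwindigkeit ist die Position. Mit x(0) = -5 erhalten wir x(t) = -3·t^5 + 4·t^4 + 4·t^3 + 2·t^2 - 5·t - 5. Wir haben die Position x(t) = -3·t^5 + 4·t^4 + 4·t^3 + 2·t^2 - 5·t - 5. Durch Einsetzen von t = 2: x(2) = -7.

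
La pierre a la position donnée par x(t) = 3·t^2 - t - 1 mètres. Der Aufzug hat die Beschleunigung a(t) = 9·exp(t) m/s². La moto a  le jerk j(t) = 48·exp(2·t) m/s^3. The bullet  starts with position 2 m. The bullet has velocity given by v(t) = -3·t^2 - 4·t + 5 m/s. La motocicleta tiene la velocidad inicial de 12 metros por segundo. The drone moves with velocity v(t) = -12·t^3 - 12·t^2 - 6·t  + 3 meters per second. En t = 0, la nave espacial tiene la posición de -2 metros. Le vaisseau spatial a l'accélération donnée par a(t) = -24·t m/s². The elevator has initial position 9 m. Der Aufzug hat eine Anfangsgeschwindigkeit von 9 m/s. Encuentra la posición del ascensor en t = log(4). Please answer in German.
Wir müssen die Stammfunktion unserer Gleichung für die Beschleunigung a(t) = 9·exp(t) 2-mal finden. Mit ∫a(t)dt und Anwendung von v(0) = 9, finden wir v(t) = 9·exp(t). Durch Integration von der Geschwindigkeit und Verwendung der Anfangsbedingung x(0) = 9, erhalten wir x(t) = 9·exp(t). Aus der Gleichung für die Position x(t) = 9·exp(t), setzen wir t = log(4) ein und erhalten x = 36.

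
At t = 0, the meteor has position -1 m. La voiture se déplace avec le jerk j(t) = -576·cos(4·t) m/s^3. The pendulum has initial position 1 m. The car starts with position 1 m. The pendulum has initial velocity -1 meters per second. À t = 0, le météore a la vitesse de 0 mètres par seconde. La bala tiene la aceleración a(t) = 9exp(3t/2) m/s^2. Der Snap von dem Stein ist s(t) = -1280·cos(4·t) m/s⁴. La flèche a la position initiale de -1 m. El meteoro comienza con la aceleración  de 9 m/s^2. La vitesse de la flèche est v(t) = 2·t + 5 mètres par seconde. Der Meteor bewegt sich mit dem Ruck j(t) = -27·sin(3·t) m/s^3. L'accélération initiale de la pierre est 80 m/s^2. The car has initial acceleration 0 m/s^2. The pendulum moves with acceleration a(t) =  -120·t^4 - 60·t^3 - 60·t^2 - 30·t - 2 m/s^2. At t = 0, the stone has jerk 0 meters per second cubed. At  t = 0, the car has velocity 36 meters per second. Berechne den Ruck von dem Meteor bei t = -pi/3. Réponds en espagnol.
Tenemos la sacudida j(t) = -27·sin(3·t). Sustituyendo t = -pi/3: j(-pi/3) = 0.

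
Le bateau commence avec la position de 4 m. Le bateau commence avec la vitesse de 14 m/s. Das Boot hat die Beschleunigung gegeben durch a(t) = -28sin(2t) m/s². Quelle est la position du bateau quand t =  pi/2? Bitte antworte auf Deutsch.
Wir müssen unsere Gleichung für die Beschleunigung a(t) = -28·sin(2·t) 2-mal integrieren. Mit ∫a(t)dt und Anwendung von v(0) = 14, finden wir v(t) = 14·cos(2·t). Mit ∫v(t)dt und Anwendung von x(0) = 4, finden wir x(t) = 7·sin(2·t) + 4. Aus der Gleichung für die Position x(t) = 7·sin(2·t) + 4, setzen wir t = pi/2 ein und erhalten x = 4.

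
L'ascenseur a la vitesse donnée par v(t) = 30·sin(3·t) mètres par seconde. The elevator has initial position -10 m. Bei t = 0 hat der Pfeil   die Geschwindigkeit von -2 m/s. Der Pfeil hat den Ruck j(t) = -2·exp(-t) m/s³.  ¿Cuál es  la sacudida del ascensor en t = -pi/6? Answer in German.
Um dies zu lösen, müssen wir 2 Ableitungen unserer Gleichung für die Geschwindigkeit v(t) = 30·sin(3·t) nehmen. Mit d/dt von v(t) finden wir a(t) = 90·cos(3·t). Die Ableitung von der Beschleunigung ergibt den Ruck: j(t) = -270·sin(3·t). Wir haben den Ruck j(t) = -270·sin(3·t). Durch Einsetzen von t = -pi/6: j(-pi/6) = 270.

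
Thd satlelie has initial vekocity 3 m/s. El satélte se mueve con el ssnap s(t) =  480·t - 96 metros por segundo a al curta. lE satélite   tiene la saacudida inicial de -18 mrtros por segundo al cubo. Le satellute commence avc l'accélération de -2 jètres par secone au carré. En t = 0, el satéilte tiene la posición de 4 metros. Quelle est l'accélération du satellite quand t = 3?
En partant du snap s(t) = 480·t - 96, nous prenons 2 intégrales. En intégrant le snap et en utilisant la condition initiale j(0) = -18, nous obtenons j(t) = 240·t^2 - 96·t - 18. En intégrant le jerk et en utilisant la condition initiale a(0) = -2, nous obtenons a(t) = 80·t^3 - 48·t^2 - 18·t - 2. Nous avons l'accélération a(t) = 80·t^3 - 48·t^2 - 18·t - 2. En substituant t = 3: a(3) = 1672.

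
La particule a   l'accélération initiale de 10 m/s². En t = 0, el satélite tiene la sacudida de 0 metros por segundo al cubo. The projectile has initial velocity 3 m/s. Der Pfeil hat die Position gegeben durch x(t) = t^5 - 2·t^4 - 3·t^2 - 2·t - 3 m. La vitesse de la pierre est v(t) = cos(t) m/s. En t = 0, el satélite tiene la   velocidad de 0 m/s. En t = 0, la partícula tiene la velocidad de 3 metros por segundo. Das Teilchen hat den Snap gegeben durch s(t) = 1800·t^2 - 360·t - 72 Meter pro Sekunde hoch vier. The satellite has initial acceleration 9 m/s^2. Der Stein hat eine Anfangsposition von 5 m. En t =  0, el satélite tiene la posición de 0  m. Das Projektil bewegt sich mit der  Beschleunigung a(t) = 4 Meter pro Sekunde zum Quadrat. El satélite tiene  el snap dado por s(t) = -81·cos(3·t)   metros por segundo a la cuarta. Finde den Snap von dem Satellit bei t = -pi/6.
Wir haben den Snap s(t) = -81·cos(3·t). Durch Einsetzen von t = -pi/6: s(-pi/6) = 0.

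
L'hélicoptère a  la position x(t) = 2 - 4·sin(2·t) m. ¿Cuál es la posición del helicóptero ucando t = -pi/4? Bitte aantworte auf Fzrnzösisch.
Nous avons la position x(t) = 2 - 4·sin(2·t). En substituant t = -pi/4: x(-pi/4) = 6.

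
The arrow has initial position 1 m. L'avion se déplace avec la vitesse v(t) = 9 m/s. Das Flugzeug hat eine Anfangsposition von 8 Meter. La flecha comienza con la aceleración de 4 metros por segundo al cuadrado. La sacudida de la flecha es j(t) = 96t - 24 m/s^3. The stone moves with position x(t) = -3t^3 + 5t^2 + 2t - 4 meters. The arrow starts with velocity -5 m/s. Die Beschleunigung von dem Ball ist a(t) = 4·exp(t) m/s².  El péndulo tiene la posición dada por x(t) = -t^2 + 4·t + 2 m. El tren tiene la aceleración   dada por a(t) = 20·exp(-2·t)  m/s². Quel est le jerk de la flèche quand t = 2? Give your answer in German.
Mit j(t) = 96·t - 24 und Einsetzen von t = 2, finden wir j = 168.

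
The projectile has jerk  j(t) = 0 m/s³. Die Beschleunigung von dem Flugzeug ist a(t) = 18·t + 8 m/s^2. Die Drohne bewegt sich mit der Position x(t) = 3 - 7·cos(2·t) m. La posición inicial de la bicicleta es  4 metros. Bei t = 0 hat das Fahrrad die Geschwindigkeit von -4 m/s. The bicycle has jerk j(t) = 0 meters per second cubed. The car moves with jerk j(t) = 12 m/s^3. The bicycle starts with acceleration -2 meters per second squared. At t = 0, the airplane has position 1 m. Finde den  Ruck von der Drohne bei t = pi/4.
Wir müssen unsere Gleichung für die Position x(t) = 3 - 7·cos(2·t) 3-mal ableiten. Mit d/dt von x(t) finden wir v(t) = 14·sin(2·t). Durch Ableiten von der Geschwindigkeit erhalten wir die Beschleunigung: a(t) = 28·cos(2·t). Mit d/dt von a(t) finden wir j(t) = -56·sin(2·t). Wir haben den Ruck j(t) = -56·sin(2·t). Durch Einsetzen von t = pi/4: j(pi/4) = -56.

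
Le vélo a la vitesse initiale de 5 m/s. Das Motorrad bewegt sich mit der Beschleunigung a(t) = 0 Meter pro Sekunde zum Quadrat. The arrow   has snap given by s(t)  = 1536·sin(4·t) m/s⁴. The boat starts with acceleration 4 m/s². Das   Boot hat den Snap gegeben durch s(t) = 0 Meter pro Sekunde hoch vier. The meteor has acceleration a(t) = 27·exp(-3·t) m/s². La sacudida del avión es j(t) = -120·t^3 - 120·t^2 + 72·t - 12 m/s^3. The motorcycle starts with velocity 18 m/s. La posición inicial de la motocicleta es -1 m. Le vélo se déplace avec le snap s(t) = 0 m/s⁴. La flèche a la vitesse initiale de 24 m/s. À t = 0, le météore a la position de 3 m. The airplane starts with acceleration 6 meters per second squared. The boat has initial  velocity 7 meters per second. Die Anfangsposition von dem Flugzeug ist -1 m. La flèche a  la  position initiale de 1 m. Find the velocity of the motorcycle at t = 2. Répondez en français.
Pour résoudre ceci, nous devons prendre 1 primitive de notre équation de l'accélération a(t) = 0. L'intégrale de l'accélération est la vitesse. En utilisant v(0) = 18, nous obtenons v(t) = 18. En utilisant v(t) = 18 et en substituant t = 2, nous trouvons v = 18.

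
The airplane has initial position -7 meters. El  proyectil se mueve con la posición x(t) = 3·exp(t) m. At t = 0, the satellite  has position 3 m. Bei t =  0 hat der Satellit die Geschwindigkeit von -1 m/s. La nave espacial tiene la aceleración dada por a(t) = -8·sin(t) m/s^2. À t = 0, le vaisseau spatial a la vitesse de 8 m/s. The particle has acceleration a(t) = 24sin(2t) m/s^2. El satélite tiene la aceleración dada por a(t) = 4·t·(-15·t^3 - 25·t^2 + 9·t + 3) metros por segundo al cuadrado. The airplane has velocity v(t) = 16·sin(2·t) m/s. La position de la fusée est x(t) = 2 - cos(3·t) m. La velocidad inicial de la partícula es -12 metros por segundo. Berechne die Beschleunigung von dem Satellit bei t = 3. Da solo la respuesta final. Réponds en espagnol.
La respuesta es -7200.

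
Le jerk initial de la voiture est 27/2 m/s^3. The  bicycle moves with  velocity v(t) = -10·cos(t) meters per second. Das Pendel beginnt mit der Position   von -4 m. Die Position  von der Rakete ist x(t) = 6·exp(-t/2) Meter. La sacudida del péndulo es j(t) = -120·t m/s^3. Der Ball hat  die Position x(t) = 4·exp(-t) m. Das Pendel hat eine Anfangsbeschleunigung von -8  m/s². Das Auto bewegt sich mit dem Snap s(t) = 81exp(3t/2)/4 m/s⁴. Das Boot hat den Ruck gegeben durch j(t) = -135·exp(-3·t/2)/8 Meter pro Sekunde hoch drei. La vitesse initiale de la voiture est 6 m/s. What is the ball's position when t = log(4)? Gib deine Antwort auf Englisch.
From the given position equation x(t) = 4·exp(-t), we substitute t = log(4) to get x = 1.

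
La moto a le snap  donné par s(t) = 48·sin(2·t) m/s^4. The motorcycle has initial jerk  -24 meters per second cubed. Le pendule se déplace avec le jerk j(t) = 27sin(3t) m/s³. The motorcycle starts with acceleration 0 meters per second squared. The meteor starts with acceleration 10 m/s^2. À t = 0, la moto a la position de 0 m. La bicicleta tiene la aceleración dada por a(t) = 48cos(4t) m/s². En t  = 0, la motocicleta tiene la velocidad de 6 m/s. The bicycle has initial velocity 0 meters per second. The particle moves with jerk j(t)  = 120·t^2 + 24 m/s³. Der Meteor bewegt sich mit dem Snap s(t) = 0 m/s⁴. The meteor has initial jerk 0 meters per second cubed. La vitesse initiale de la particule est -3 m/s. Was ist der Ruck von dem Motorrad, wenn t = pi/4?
Wir müssen unsere Gleichung für den Snap s(t) = 48·sin(2·t) 1-mal integrieren. Das Integral von dem Snap ist der Ruck. Mit j(0) = -24 erhalten wir j(t) = -24·cos(2·t). Aus der Gleichung für den Ruck j(t) = -24·cos(2·t), setzen wir t = pi/4 ein und erhalten j = 0.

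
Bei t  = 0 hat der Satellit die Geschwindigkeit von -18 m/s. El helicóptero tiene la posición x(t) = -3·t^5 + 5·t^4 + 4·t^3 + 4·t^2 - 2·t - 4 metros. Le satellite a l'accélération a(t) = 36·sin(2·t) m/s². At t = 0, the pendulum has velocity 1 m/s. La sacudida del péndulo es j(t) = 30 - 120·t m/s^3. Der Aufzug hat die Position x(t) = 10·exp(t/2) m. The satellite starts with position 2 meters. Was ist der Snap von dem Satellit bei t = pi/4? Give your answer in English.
To solve this, we need to take 2 derivatives of our acceleration equation a(t) = 36·sin(2·t). Taking d/dt of a(t), we find j(t) = 72·cos(2·t). Taking d/dt of j(t), we find s(t) = -144·sin(2·t). Using s(t) = -144·sin(2·t) and substituting t = pi/4, we find s = -144.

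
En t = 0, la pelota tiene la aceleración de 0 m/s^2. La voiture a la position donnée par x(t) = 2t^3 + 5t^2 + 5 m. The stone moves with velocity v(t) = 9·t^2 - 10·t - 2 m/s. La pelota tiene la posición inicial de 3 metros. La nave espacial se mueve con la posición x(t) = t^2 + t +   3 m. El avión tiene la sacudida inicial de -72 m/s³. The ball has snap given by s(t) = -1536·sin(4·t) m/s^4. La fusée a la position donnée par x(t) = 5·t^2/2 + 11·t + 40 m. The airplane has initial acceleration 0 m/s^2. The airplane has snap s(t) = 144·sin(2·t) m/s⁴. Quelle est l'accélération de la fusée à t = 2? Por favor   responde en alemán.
Wir müssen unsere Gleichung für die Position x(t) = 5·t^2/2 + 11·t + 40 2-mal ableiten. Durch Ableiten von der Position erhalten wir die Geschwindigkeit: v(t) = 5·t + 11. Mit d/dt von v(t) finden wir a(t) = 5. Wir haben die Beschleunigung a(t) = 5. Durch Einsetzen von t = 2: a(2) = 5.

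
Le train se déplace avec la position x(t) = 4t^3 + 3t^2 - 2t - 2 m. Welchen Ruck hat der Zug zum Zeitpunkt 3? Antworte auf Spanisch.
Debemos derivar nuestra ecuación de la posición x(t) = 4·t^3 + 3·t^2 - 2·t - 2 3 veces. Derivando la posición, obtenemos la velocidad: v(t) = 12·t^2 + 6·t - 2. La derivada de la velocidad da la aceleración: a(t) = 24·t + 6. Derivando la aceleración, obtenemos la sacudida: j(t) = 24. De la ecuación de la sacudida j(t) = 24, sustituimos t = 3 para obtener j = 24.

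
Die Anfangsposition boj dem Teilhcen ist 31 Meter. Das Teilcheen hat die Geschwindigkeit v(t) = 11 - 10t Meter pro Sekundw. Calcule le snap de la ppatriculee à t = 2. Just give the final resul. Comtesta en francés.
s(2) = 0.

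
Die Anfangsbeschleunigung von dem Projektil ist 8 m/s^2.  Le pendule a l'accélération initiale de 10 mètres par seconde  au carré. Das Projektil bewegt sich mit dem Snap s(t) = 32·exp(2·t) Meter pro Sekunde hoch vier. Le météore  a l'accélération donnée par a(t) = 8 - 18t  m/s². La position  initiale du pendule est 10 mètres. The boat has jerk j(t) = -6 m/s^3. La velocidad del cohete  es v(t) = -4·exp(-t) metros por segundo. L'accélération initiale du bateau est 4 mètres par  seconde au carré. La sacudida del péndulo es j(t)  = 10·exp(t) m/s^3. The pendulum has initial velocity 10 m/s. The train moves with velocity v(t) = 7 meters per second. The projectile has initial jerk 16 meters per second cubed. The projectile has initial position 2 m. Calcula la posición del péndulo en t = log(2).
Debemos encontrar la antiderivada de nuestra ecuación de la sacudida j(t) = 10·exp(t) 3 veces. Integrando la sacudida y usando la condición inicial a(0) = 10, obtenemos a(t) = 10·exp(t). La integral de la aceleración es la velocidad. Usando v(0) = 10, obtenemos v(t) = 10·exp(t). La antiderivada de la velocidad es la posición. Usando x(0) = 10, obtenemos x(t) = 10·exp(t). De la ecuación de la posición x(t) = 10·exp(t), sustituimos t = log(2) para obtener x = 20.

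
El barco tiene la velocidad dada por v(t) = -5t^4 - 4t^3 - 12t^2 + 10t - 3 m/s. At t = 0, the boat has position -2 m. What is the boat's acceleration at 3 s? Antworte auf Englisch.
To solve this, we need to take 1 derivative of our velocity equation v(t) = -5·t^4 - 4·t^3 - 12·t^2 + 10·t - 3. The derivative of velocity gives acceleration: a(t) = -20·t^3 - 12·t^2 - 24·t + 10. Using a(t) = -20·t^3 - 12·t^2 - 24·t + 10 and substituting t = 3, we find a = -710.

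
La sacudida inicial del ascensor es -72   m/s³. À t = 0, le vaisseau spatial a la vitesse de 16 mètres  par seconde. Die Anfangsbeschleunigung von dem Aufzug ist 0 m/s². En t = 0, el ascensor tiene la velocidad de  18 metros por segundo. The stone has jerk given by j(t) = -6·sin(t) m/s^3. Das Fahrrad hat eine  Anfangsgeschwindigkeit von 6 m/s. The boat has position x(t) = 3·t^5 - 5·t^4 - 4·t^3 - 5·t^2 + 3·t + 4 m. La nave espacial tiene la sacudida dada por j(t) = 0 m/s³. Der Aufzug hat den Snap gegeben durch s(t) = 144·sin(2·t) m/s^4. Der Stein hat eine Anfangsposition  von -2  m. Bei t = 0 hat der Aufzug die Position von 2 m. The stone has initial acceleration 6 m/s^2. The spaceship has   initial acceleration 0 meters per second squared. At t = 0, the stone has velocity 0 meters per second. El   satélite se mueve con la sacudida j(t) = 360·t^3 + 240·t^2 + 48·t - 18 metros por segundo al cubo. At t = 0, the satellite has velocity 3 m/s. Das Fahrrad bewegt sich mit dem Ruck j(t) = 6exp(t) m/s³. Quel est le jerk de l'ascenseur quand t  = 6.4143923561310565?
Pour résoudre ceci, nous devons prendre 1 primitive de notre équation du snap s(t) = 144·sin(2·t). La primitive du snap, avec j(0) = -72, donne le jerk: j(t) = -72·cos(2·t). En utilisant j(t) = -72·cos(2·t) et en substituant t = 6.4143923561310565, nous trouvons j = -69.5351912486788.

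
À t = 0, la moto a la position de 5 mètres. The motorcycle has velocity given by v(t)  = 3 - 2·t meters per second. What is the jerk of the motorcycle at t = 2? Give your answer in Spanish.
Para resolver esto, necesitamos tomar 2 derivadas de nuestra ecuación de la velocidad v(t) = 3 - 2·t. La derivada de la velocidad da la aceleración: a(t) = -2. Derivando la aceleración, obtenemos la sacudida: j(t) = 0. Usando j(t) = 0 y sustituyendo t = 2, encontramos j = 0.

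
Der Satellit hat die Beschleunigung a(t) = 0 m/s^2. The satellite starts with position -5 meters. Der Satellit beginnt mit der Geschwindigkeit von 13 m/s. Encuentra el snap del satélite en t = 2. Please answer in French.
En partant de l'accélération a(t) = 0, nous prenons 2 dérivées. La dérivée de l'accélération donne le jerk: j(t) = 0. En dérivant le jerk, nous obtenons le snap: s(t) = 0. De l'équation du snap s(t) = 0, nous substituons t = 2 pour obtenir s = 0.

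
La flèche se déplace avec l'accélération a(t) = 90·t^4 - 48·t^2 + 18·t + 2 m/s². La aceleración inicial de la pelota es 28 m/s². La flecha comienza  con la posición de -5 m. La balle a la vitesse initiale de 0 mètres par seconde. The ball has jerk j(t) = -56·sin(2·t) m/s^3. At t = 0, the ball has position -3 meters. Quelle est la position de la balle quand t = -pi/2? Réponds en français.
Nous devons intégrer notre équation du jerk j(t) = -56·sin(2·t) 3 fois. En prenant ∫j(t)dt et en appliquant a(0) = 28, nous trouvons a(t) = 28·cos(2·t). L'intégrale de l'accélération est la vitesse. En utilisant v(0) = 0, nous obtenons v(t) = 14·sin(2·t). En prenant ∫v(t)dt et en appliquant x(0) = -3, nous trouvons x(t) = 4 - 7·cos(2·t). En utilisant x(t) = 4 - 7·cos(2·t) et en substituant t = -pi/2, nous trouvons x = 11.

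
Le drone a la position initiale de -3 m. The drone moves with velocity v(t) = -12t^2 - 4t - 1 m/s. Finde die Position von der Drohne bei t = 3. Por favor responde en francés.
Pour résoudre ceci, nous devons prendre 1 primitive de notre équation de la vitesse v(t) = -12·t^2 - 4·t - 1. La primitive de la vitesse, avec x(0) = -3, donne la position: x(t) = -4·t^3 - 2·t^2 - t - 3. En utilisant x(t) = -4·t^3 - 2·t^2 - t - 3 et en substituant t = 3, nous trouvons x = -132.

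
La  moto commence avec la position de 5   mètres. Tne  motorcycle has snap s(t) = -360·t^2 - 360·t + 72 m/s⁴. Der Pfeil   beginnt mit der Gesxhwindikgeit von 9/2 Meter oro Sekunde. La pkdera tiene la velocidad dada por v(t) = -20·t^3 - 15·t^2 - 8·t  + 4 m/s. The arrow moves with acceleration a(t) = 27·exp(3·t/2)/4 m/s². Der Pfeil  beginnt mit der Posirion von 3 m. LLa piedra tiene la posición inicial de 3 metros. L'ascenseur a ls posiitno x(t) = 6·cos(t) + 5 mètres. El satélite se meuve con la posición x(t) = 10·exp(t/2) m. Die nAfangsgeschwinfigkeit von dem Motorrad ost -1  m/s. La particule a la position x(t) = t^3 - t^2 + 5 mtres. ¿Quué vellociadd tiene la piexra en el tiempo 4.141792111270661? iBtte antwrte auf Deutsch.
Aus der Gleichung für die Geschwindigkeit v(t) = -20·t^3 - 15·t^2 - 8·t + 4, setzen wir t = 4.141792111270661 ein und erhalten v = -1707.45360739715.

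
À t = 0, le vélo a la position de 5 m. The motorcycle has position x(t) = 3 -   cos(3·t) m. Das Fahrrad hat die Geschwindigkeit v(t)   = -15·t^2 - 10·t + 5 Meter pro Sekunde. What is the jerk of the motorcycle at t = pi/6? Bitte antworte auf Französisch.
Pour résoudre ceci, nous devons prendre 3 dérivées de notre équation de la position x(t) = 3 - cos(3·t). La dérivée de la position donne la vitesse: v(t) = 3·sin(3·t). En prenant d/dt de v(t), nous trouvons a(t) = 9·cos(3·t). La dérivée de l'accélération donne le jerk: j(t) = -27·sin(3·t). En utilisant j(t) = -27·sin(3·t) et en substituant t = pi/6, nous trouvons j = -27.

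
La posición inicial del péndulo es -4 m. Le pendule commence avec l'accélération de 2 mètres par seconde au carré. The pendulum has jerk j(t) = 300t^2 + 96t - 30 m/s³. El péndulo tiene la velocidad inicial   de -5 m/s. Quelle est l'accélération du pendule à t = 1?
Nous devons intégrer notre équation du jerk j(t) = 300·t^2 + 96·t - 30 1 fois. L'intégrale du jerk est l'accélération. En utilisant a(0) = 2, nous obtenons a(t) = 100·t^3 + 48·t^2 - 30·t + 2. De l'équation de l'accélération a(t) = 100·t^3 + 48·t^2 - 30·t + 2, nous substituons t = 1 pour obtenir a = 120.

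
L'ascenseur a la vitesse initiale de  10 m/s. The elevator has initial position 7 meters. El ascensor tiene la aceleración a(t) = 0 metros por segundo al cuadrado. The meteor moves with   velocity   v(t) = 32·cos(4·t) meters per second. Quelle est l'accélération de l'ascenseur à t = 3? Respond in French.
Nous avons l'accélération a(t) = 0. En substituant t = 3: a(3) = 0.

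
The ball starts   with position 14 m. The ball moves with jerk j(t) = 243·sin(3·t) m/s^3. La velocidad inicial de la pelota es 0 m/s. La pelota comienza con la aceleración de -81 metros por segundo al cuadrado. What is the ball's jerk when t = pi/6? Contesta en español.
De la ecuación de la sacudida j(t) = 243·sin(3·t), sustituimos t = pi/6 para obtener j = 243.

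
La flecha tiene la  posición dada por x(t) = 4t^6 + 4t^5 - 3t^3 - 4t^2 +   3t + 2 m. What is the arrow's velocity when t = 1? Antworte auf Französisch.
Pour résoudre ceci, nous devons prendre 1 dérivée de notre équation de la position x(t) = 4·t^6 + 4·t^5 - 3·t^3 - 4·t^2 + 3·t + 2. En dérivant la position, nous obtenons la vitesse: v(t) = 24·t^5 + 20·t^4 - 9·t^2 - 8·t + 3. Nous avons la vitesse v(t) = 24·t^5 + 20·t^4 - 9·t^2 - 8·t + 3. En substituant t = 1: v(1) = 30.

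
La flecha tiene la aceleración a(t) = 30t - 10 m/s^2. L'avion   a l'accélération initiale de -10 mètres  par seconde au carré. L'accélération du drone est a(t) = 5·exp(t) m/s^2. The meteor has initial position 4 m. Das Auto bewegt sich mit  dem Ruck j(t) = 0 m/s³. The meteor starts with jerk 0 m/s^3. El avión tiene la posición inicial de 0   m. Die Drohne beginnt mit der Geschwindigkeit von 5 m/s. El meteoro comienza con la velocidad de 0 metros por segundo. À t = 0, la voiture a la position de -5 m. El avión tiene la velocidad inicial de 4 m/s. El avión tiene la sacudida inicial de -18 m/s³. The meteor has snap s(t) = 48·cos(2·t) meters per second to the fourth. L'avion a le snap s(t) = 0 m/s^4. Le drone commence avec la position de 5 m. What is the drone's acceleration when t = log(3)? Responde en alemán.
Wir haben die Beschleunigung a(t) = 5·exp(t). Durch Einsetzen von t = log(3): a(log(3)) = 15.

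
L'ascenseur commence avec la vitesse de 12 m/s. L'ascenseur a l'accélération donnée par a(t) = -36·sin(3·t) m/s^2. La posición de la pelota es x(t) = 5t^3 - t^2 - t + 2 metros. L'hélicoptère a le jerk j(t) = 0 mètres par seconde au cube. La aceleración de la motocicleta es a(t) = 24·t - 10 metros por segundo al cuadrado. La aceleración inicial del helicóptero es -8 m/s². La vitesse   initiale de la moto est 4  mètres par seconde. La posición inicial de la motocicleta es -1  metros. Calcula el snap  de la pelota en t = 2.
Partiendo de la posición x(t) = 5·t^3 - t^2 - t + 2, tomamos 4 derivadas. Derivando la posición, obtenemos la velocidad: v(t) = 15·t^2 - 2·t - 1. Tomando d/dt de v(t), encontramos a(t) = 30·t - 2. Tomando d/dt de a(t), encontramos j(t) = 30. Derivando la sacudida, obtenemos el snap: s(t) = 0. Usando s(t) = 0 y sustituyendo t = 2, encontramos s = 0.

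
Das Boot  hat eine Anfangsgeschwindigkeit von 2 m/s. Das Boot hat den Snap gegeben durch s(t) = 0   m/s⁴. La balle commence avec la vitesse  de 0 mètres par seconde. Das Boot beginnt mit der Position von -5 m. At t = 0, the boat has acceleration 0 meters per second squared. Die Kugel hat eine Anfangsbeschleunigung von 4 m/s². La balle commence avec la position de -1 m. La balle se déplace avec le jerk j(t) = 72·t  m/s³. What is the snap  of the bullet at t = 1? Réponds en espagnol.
Para resolver esto, necesitamos tomar 1 derivada de nuestra ecuación de la sacudida j(t) = 72·t. La derivada de la sacudida da el snap: s(t) = 72. Tenemos el snap s(t) = 72. Sustituyendo t = 1: s(1) = 72.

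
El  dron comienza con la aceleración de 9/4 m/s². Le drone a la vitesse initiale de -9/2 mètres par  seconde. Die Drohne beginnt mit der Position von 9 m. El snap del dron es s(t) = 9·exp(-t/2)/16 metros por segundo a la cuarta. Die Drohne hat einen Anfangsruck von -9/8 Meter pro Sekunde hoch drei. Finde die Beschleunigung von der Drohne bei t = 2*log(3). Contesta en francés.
Nous devons trouver la primitive de notre équation du snap s(t) = 9·exp(-t/2)/16 2 fois. En intégrant le snap et en utilisant la condition initiale j(0) = -9/8, nous obtenons j(t) = -9·exp(-t/2)/8. L'intégrale du jerk, avec a(0) = 9/4, donne l'accélération: a(t) = 9·exp(-t/2)/4. Nous avons l'accélération a(t) = 9·exp(-t/2)/4. En substituant t = 2*log(3): a(2*log(3)) = 3/4.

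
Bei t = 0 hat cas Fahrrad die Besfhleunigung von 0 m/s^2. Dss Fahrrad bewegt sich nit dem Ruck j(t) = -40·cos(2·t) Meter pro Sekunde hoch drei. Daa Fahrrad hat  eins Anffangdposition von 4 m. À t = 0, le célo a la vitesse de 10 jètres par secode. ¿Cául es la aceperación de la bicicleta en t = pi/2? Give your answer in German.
Um dies zu lösen, müssen wir 1 Stammfunktion unserer Gleichung für den Ruck j(t) = -40·cos(2·t) finden. Durch Integration von dem Ruck und Verwendung der Anfangsbedingung a(0) = 0, erhalten wir a(t) = -20·sin(2·t). Wir haben die Beschleunigung a(t) = -20·sin(2·t). Durch Einsetzen von t = pi/2: a(pi/2) = 0.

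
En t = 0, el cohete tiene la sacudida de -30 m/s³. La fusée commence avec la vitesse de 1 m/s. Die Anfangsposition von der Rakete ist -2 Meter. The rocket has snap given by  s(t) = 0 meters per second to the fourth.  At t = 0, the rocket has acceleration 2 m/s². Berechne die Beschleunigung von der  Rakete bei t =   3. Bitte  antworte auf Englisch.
We must find the integral of our snap equation s(t) = 0 2 times. The antiderivative of snap is jerk. Using j(0) = -30, we get j(t) = -30. Integrating jerk and using the initial condition a(0) = 2, we get a(t) = 2 - 30·t. From the given acceleration equation a(t) = 2 - 30·t, we substitute t = 3 to get a = -88.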